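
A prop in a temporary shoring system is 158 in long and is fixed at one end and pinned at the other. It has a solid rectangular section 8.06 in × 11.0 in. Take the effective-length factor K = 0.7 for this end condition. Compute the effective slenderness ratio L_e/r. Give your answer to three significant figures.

Buckling occurs about the weak axis: I_min = h·b³/12 with b = 8.06 in (the shorter side).
I_min = 11.0×8.06³/12 = 480.0 in⁴
A = 88.66 in²;  r_min = √(I/A) = √(480.0/88.66) = 2.327 in
L_e = K·L = 0.7 × 158 = 110.6 in
λ = L_e / r_min = 110.60 / 2.327 = 47.5

λ ≈ 47.5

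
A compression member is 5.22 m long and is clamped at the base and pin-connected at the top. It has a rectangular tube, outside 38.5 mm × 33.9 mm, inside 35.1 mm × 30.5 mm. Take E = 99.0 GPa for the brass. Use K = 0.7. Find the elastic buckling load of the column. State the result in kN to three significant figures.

P_cr ≈ 3.07 kN

Weak-axis I_min = (h_o·b_o³ − h_i·b_i³)/12 with b_o = 33.9, b_i = 30.50 mm (shorter outer/inner sides).
I_min = (38.5×33.9³ − 35.10×30.50³)/12 = 4.200×10^4 mm⁴
I = 4.200×10^4 mm⁴ = 4.200×10^-8 m⁴
Effective length L_e = K·L = 0.7 × 5.22 = 3.654 m
P_cr = π²EI / L_e² = π² × 99.0×10⁹ × 4.200×10^-8 / 3.654² = 3.074×10^3 N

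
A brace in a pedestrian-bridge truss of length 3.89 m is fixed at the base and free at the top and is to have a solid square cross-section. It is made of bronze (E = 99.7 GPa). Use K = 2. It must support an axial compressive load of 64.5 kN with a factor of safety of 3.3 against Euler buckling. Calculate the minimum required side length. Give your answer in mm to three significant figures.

Required P_cr = n·P = 3.3 × 64.5 = 212.8 kN
L_e = K·L = 2 × 3.89 = 7.780 m
Required I = P_cr·L_e²/(π²E) = 2.128×10^5 × 7.780² / (π² × 9.97×10^10) = 1.309×10^-5 m⁴
I_req = 1.309×10^7 mm⁴
Solid square: I = a⁴/12  ⇒  a = (12I)^(1/4) = (12×1.309×10^7)^(1/4) = 112 mm

a ≈ 112 mm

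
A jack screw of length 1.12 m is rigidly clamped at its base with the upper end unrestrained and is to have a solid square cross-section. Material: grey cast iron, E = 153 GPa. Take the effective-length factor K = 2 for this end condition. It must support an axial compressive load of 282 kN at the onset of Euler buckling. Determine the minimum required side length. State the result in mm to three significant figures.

a ≈ 57.9 mm

L_e = K·L = 2 × 1.12 = 2.240 m
Required I = P_cr·L_e²/(π²E) = 2.820×10^5 × 2.240² / (π² × 1.53×10^11) = 9.370×10^-7 m⁴
I_req = 9.370×10^5 mm⁴
Solid square: I = a⁴/12  ⇒  a = (12I)^(1/4) = (12×9.370×10^5)^(1/4) = 57.9 mm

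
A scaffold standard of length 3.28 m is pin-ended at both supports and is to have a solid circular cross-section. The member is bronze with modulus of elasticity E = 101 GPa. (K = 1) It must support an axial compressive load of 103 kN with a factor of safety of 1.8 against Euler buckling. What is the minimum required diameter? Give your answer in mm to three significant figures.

d ≈ 79.9 mm

Required P_cr = n·P = 1.8 × 103 = 185.4 kN
L_e = K·L = 1 × 3.28 = 3.280 m
Required I = P_cr·L_e²/(π²E) = 1.854×10^5 × 3.280² / (π² × 1.01×10^11) = 2.001×10^-6 m⁴
I_req = 2.001×10^6 mm⁴
Solid circle: I = πd⁴/64  ⇒  d = (64I/π)^(1/4) = (64×2.001×10^6/π)^(1/4) = 79.9 mm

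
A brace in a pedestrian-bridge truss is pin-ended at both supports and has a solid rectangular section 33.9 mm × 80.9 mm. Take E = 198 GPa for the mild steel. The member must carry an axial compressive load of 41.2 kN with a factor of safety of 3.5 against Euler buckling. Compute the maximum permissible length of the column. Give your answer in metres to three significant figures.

L_max ≈ 1.89 m

Buckling occurs about the weak axis: I_min = h·b³/12 with b = 33.9 mm (the shorter side).
I_min = 80.9×33.9³/12 = 2.626×10^5 mm⁴
I = 2.626×10^-7 m⁴
Required critical load P_cr = n·P = 3.5 × 41.2 = 144.2 kN = 1.442×10^5 N
From P_cr = π²EI/(K·L)²:  L = (1/K)·√(π²EI/P_cr) = (1/1)·√(π²×1.98×10^11×2.626×10^-7/1.442×10^5)
L = 1.89 m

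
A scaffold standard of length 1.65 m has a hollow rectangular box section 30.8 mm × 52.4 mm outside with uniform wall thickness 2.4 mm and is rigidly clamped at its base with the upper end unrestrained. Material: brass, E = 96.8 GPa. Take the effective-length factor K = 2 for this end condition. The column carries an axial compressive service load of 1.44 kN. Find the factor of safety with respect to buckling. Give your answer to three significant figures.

n ≈ 3.53

Inner dimensions: h_i = 52.4 − 2×2.4 = 47.60 mm, b_i = 30.8 − 2×2.4 = 26.00 mm
Weak-axis I_min = (h_o·b_o³ − h_i·b_i³)/12 with b_o = 30.8, b_i = 26.00 mm (shorter outer/inner sides).
I_min = (52.4×30.8³ − 47.60×26.00³)/12 = 5.787×10^4 mm⁴
I = 5.787×10^4 mm⁴ = 5.787×10^-8 m⁴
Effective length L_e = K·L = 2 × 1.65 = 3.300 m
P_cr = π²EI / L_e² = π² × 96.8×10⁹ × 5.787×10^-8 / 3.300² = 5.077×10^3 N
Factor of safety n = P_cr / P = 5.0767 / 1.44 = 3.53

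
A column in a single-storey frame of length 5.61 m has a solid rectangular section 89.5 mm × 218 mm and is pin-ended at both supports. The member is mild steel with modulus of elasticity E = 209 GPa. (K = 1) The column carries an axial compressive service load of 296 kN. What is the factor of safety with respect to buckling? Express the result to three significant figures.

Buckling occurs about the weak axis: I_min = h·b³/12 with b = 89.5 mm (the shorter side).
I_min = 218×89.5³/12 = 1.302×10^7 mm⁴
I = 1.302×10^7 mm⁴ = 1.302×10^-5 m⁴
Effective length L_e = K·L = 1 × 5.61 = 5.610 m
P_cr = π²EI / L_e² = π² × 209×10⁹ × 1.302×10^-5 / 5.610² = 8.536×10^5 N
Factor of safety n = P_cr / P = 853.62 / 296 = 2.88

n ≈ 2.88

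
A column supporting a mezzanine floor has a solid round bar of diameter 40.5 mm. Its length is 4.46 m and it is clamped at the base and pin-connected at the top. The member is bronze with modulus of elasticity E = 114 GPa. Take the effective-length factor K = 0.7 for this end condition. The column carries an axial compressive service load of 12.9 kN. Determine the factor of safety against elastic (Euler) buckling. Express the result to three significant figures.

n ≈ 1.18

I = πd⁴/64 = π×40.5⁴/64 = 1.321×10^5 mm⁴
I = 1.321×10^5 mm⁴ = 1.321×10^-7 m⁴
Effective length L_e = K·L = 0.7 × 4.46 = 3.122 m
P_cr = π²EI / L_e² = π² × 114×10⁹ × 1.321×10^-7 / 3.122² = 1.525×10^4 N
Factor of safety n = P_cr / P = 15.245 / 12.9 = 1.18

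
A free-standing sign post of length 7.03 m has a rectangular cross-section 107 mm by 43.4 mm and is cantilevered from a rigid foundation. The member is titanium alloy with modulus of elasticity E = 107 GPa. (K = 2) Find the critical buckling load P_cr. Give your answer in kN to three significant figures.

Buckling occurs about the weak axis: I_min = h·b³/12 with b = 43.4 mm (the shorter side).
I_min = 107×43.4³/12 = 7.289×10^5 mm⁴
I = 7.289×10^5 mm⁴ = 7.289×10^-7 m⁴
Effective length L_e = K·L = 2 × 7.03 = 14.06 m
P_cr = π²EI / L_e² = π² × 107×10⁹ × 7.289×10^-7 / 14.06² = 3.894×10^3 N

P_cr ≈ 3.89 kN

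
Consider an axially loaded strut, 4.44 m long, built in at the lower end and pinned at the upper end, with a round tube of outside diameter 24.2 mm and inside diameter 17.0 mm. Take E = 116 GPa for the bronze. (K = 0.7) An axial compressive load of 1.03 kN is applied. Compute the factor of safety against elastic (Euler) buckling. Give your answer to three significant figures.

d_o = 24.2 mm, d_i = 17.0 mm
I = π(d_o⁴ − d_i⁴)/64 = π(24.2⁴ − 17.00⁴)/64 = 1.274×10^4 mm⁴
I = 1.274×10^4 mm⁴ = 1.274×10^-8 m⁴
Effective length L_e = K·L = 0.7 × 4.44 = 3.108 m
P_cr = π²EI / L_e² = π² × 116×10⁹ × 1.274×10^-8 / 3.108² = 1.509×10^3 N
Factor of safety n = P_cr / P = 1.5095 / 1.03 = 1.47

n ≈ 1.47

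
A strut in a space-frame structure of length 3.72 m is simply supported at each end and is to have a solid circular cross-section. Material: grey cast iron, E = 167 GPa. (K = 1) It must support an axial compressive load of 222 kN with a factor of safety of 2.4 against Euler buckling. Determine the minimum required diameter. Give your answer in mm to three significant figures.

d ≈ 97.7 mm

Required P_cr = n·P = 2.4 × 222 = 532.8 kN
L_e = K·L = 1 × 3.72 = 3.720 m
Required I = P_cr·L_e²/(π²E) = 5.328×10^5 × 3.720² / (π² × 1.67×10^11) = 4.473×10^-6 m⁴
I_req = 4.473×10^6 mm⁴
Solid circle: I = πd⁴/64  ⇒  d = (64I/π)^(1/4) = (64×4.473×10^6/π)^(1/4) = 97.7 mm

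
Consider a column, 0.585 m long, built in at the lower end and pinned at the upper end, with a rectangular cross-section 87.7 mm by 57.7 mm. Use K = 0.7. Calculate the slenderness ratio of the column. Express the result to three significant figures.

For a rectangle r_min = b/√12 = 57.7/√12 = 16.66 mm
L_e = K·L = 0.7 × 0.585 m = 0.4095 m = 409.50 mm
λ = L_e / r_min = 409.50 / 16.66 = 24.6

λ ≈ 24.6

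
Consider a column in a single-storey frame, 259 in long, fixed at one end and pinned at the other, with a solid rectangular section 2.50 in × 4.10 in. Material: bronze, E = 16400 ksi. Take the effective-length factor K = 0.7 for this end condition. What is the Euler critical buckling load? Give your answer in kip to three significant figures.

P_cr ≈ 26.3 kip

Buckling occurs about the weak axis: I_min = h·b³/12 with b = 2.50 in (the shorter side).
I_min = 4.10×2.50³/12 = 5.339 in⁴
Effective length L_e = K·L = 0.7 × 259 = 181.3 in
P_cr = π²EI / L_e² = π² × 16400×10³ × 5.339 / 181.3² = 2.629×10^4 lb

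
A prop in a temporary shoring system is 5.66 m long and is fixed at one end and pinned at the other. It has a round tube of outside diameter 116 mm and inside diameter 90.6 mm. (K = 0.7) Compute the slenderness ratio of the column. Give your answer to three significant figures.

d_o = 116 mm, d_i = 90.6 mm
I = π(d_o⁴ − d_i⁴)/64 = π(116⁴ − 90.60⁴)/64 = 5.581×10^6 mm⁴
A = 4.121×10^3 mm²;  r_min = √(I/A) = √(5.581×10^6/4.121×10^3) = 36.80 mm
L_e = K·L = 0.7 × 5.66 m = 3.962 m = 3962.0 mm
λ = L_e / r_min = 3962.0 / 36.80 = 108

λ ≈ 108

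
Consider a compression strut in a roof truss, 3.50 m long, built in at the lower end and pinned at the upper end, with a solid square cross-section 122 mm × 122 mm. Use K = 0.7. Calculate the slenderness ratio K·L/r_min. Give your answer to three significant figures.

λ ≈ 69.6

I = a⁴/12 = 122⁴/12 = 1.846×10^7 mm⁴
A = 1.488×10^4 mm²;  r_min = √(I/A) = √(1.846×10^7/1.488×10^4) = 35.22 mm
L_e = K·L = 0.7 × 3.50 m = 2.450 m = 2450.0 mm
λ = L_e / r_min = 2450.0 / 35.22 = 69.6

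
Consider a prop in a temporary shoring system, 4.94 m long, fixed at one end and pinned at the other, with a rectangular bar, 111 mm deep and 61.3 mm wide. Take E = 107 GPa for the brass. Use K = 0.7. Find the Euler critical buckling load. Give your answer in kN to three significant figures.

P_cr ≈ 188 kN

Buckling occurs about the weak axis: I_min = h·b³/12 with b = 61.3 mm (the shorter side).
I_min = 111×61.3³/12 = 2.131×10^6 mm⁴
I = 2.131×10^6 mm⁴ = 2.131×10^-6 m⁴
Effective length L_e = K·L = 0.7 × 4.94 = 3.458 m
P_cr = π²EI / L_e² = π² × 107×10⁹ × 2.131×10^-6 / 3.458² = 1.882×10^5 N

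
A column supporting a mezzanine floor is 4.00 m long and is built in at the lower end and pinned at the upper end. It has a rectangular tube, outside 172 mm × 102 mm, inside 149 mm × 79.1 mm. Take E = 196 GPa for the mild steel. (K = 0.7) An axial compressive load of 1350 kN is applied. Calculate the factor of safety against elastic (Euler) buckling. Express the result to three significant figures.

n ≈ 1.66

Weak-axis I_min = (h_o·b_o³ − h_i·b_i³)/12 with b_o = 102, b_i = 79.10 mm (shorter outer/inner sides).
I_min = (172×102³ − 149.0×79.10³)/12 = 9.065×10^6 mm⁴
I = 9.065×10^6 mm⁴ = 9.065×10^-6 m⁴
Effective length L_e = K·L = 0.7 × 4.00 = 2.800 m
P_cr = π²EI / L_e² = π² × 196×10⁹ × 9.065×10^-6 / 2.800² = 2.237×10^6 N
Factor of safety n = P_cr / P = 2236.8 / 1350 = 1.66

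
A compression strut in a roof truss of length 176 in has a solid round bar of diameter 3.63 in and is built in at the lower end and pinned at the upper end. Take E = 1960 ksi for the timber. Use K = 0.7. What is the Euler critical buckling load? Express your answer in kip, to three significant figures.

P_cr ≈ 10.9 kip

I = πd⁴/64 = π×3.63⁴/64 = 8.523 in⁴
Effective length L_e = K·L = 0.7 × 176 = 123.2 in
P_cr = π²EI / L_e² = π² × 1960×10³ × 8.523 / 123.2² = 1.086×10^4 lb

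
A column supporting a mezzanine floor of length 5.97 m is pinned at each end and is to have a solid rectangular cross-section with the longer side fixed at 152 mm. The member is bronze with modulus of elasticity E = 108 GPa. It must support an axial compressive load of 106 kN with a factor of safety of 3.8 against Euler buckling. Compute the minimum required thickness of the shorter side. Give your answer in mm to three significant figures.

Required P_cr = n·P = 3.8 × 106 = 402.8 kN
L_e = K·L = 1 × 5.97 = 5.970 m
Required I = P_cr·L_e²/(π²E) = 4.028×10^5 × 5.970² / (π² × 1.08×10^11) = 1.347×10^-5 m⁴
I_req = 1.347×10^7 mm⁴
Rectangle, weak axis: I_min = h·b³/12 with h = 152 mm fixed  ⇒  b = (12I/h)^(1/3) = 102 mm

b ≈ 102 mm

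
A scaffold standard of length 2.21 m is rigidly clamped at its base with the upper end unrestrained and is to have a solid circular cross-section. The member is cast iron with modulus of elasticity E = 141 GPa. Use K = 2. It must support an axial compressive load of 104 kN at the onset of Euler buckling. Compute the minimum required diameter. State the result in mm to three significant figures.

L_e = K·L = 2 × 2.21 = 4.420 m
Required I = P_cr·L_e²/(π²E) = 1.040×10^5 × 4.420² / (π² × 1.41×10^11) = 1.460×10^-6 m⁴
I_req = 1.460×10^6 mm⁴
Solid circle: I = πd⁴/64  ⇒  d = (64I/π)^(1/4) = (64×1.460×10^6/π)^(1/4) = 73.8 mm

d ≈ 73.8 mm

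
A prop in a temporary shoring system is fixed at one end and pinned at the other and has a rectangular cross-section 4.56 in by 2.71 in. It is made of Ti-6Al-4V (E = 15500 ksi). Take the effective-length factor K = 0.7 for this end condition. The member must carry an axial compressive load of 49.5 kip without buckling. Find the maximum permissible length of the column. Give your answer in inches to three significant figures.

Buckling occurs about the weak axis: I_min = h·b³/12 with b = 2.71 in (the shorter side).
I_min = 4.56×2.71³/12 = 7.563 in⁴
At the buckling limit P_cr = P = 4.950×10^4 lb
From P_cr = π²EI/(K·L)²:  L = (1/K)·√(π²EI/P_cr) = (1/0.7)·√(π²×1.55×10^7×7.563/4.950×10^4)
L = 218 in

L_max ≈ 218 in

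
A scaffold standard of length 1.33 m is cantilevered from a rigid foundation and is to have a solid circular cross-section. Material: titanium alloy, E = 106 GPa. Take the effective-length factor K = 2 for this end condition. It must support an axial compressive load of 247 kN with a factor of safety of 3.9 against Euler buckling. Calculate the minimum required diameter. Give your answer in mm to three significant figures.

Required P_cr = n·P = 3.9 × 247 = 963.3 kN
L_e = K·L = 2 × 1.33 = 2.660 m
Required I = P_cr·L_e²/(π²E) = 9.633×10^5 × 2.660² / (π² × 1.06×10^11) = 6.515×10^-6 m⁴
I_req = 6.515×10^6 mm⁴
Solid circle: I = πd⁴/64  ⇒  d = (64I/π)^(1/4) = (64×6.515×10^6/π)^(1/4) = 107 mm

d ≈ 107 mm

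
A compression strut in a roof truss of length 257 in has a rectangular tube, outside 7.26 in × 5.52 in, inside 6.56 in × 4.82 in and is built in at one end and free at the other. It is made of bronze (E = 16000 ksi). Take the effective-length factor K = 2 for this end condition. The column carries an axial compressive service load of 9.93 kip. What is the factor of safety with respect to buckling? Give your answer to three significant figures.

n ≈ 2.44

Weak-axis I_min = (h_o·b_o³ − h_i·b_i³)/12 with b_o = 5.52, b_i = 4.820 in (shorter outer/inner sides).
I_min = (7.26×5.52³ − 6.560×4.820³)/12 = 40.54 in⁴
Effective length L_e = K·L = 2 × 257 = 514.0 in
P_cr = π²EI / L_e² = π² × 16000×10³ × 40.54 / 514.0² = 2.423×10^4 lb
Factor of safety n = P_cr / P = 24.233 / 9.93 = 2.44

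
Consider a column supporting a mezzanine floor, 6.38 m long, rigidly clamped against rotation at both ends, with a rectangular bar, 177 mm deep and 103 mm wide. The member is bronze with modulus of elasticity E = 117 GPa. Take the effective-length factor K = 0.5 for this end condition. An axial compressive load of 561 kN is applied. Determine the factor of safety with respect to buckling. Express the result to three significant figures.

n ≈ 3.26

Buckling occurs about the weak axis: I_min = h·b³/12 with b = 103 mm (the shorter side).
I_min = 177×103³/12 = 1.612×10^7 mm⁴
I = 1.612×10^7 mm⁴ = 1.612×10^-5 m⁴
Effective length L_e = K·L = 0.5 × 6.38 = 3.190 m
P_cr = π²EI / L_e² = π² × 117×10⁹ × 1.612×10^-5 / 3.190² = 1.829×10^6 N
Factor of safety n = P_cr / P = 1829.0 / 561 = 3.26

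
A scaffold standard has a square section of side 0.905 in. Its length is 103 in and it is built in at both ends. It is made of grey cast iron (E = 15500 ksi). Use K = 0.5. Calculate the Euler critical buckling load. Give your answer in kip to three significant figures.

P_cr ≈ 3.22 kip

I = a⁴/12 = 0.905⁴/12 = 5.590×10^-2 in⁴
Effective length L_e = K·L = 0.5 × 103 = 51.50 in
P_cr = π²EI / L_e² = π² × 15500×10³ × 5.590×10^-2 / 51.50² = 3.224×10^3 lb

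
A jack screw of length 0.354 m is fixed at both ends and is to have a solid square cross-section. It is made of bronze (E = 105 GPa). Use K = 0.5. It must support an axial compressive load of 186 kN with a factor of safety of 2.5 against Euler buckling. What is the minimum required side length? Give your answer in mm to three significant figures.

Required P_cr = n·P = 2.5 × 186 = 465.0 kN
L_e = K·L = 0.5 × 0.354 = 0.1770 m
Required I = P_cr·L_e²/(π²E) = 4.650×10^5 × 0.1770² / (π² × 1.05×10^11) = 1.406×10^-8 m⁴
I_req = 1.406×10^4 mm⁴
Solid square: I = a⁴/12  ⇒  a = (12I)^(1/4) = (12×1.406×10^4)^(1/4) = 20.3 mm

a ≈ 20.3 mm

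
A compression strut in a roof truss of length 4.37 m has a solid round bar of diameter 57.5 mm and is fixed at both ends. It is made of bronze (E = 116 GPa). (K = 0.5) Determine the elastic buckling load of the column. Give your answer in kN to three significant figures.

P_cr ≈ 129 kN

I = πd⁴/64 = π×57.5⁴/64 = 5.366×10^5 mm⁴
I = 5.366×10^5 mm⁴ = 5.366×10^-7 m⁴
Effective length L_e = K·L = 0.5 × 4.37 = 2.185 m
P_cr = π²EI / L_e² = π² × 116×10⁹ × 5.366×10^-7 / 2.185² = 1.287×10^5 N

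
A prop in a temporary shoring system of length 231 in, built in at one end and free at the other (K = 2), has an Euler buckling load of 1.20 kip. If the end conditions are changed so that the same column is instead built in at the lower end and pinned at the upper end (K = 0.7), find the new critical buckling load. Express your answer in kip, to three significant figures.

P_cr ∝ 1/K², so P_cr,new = P_cr,old × (K_old/K_new)² = 1.20 × (2/0.7)²
= 1.20 × 8.163 = 9.80 kip

P_cr ≈ 9.80 kip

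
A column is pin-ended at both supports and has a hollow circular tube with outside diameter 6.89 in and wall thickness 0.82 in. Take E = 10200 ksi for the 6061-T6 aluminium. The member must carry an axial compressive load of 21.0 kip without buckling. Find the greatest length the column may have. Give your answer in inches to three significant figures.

Inner diameter d_i = 6.89 − 2×0.82 = 5.250 in
I = π(d_o⁴ − d_i⁴)/64 = π(6.89⁴ − 5.250⁴)/64 = 73.33 in⁴
At the buckling limit P_cr = P = 2.100×10^4 lb
From P_cr = π²EI/(K·L)²:  L = (1/K)·√(π²EI/P_cr) = (1/1)·√(π²×1.02×10^7×73.33/2.100×10^4)
L = 593 in

L_max ≈ 593 in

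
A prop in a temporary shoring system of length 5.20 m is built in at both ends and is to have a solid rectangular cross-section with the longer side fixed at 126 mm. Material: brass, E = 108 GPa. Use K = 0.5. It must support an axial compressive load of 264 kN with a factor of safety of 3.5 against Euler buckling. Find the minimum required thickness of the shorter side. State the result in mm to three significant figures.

Required P_cr = n·P = 3.5 × 264 = 924.0 kN
L_e = K·L = 0.5 × 5.20 = 2.600 m
Required I = P_cr·L_e²/(π²E) = 9.240×10^5 × 2.600² / (π² × 1.08×10^11) = 5.860×10^-6 m⁴
I_req = 5.860×10^6 mm⁴
Rectangle, weak axis: I_min = h·b³/12 with h = 126 mm fixed  ⇒  b = (12I/h)^(1/3) = 82.3 mm

b ≈ 82.3 mm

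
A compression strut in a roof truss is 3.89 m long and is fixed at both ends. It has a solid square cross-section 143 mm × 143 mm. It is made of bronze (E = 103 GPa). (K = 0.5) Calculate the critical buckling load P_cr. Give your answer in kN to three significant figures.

P_cr ≈ 9360 kN

I = a⁴/12 = 143⁴/12 = 3.485×10^7 mm⁴
I = 3.485×10^7 mm⁴ = 3.485×10^-5 m⁴
Effective length L_e = K·L = 0.5 × 3.89 = 1.945 m
P_cr = π²EI / L_e² = π² × 103×10⁹ × 3.485×10^-5 / 1.945² = 9.364×10^6 N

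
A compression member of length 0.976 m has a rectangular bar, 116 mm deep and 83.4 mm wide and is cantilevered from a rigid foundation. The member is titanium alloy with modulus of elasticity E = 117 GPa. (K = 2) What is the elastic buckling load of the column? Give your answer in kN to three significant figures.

Buckling occurs about the weak axis: I_min = h·b³/12 with b = 83.4 mm (the shorter side).
I_min = 116×83.4³/12 = 5.608×10^6 mm⁴
I = 5.608×10^6 mm⁴ = 5.608×10^-6 m⁴
Effective length L_e = K·L = 2 × 0.976 = 1.952 m
P_cr = π²EI / L_e² = π² × 117×10⁹ × 5.608×10^-6 / 1.952² = 1.699×10^6 N

P_cr ≈ 1700 kN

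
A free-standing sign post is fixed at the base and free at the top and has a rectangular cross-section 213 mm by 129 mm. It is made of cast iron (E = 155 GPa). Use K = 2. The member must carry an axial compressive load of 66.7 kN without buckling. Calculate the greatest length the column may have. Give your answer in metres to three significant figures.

Buckling occurs about the weak axis: I_min = h·b³/12 with b = 129 mm (the shorter side).
I_min = 213×129³/12 = 3.810×10^7 mm⁴
I = 3.810×10^-5 m⁴
At the buckling limit P_cr = P = 6.670×10^4 N
From P_cr = π²EI/(K·L)²:  L = (1/K)·√(π²EI/P_cr) = (1/2)·√(π²×1.55×10^11×3.810×10^-5/6.670×10^4)
L = 14.8 m

L_max ≈ 14.8 m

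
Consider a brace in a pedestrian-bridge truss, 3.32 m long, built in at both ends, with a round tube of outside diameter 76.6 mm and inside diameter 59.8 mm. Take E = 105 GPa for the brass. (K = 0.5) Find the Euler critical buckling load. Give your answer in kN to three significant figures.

P_cr ≈ 399 kN

d_o = 76.6 mm, d_i = 59.8 mm
I = π(d_o⁴ − d_i⁴)/64 = π(76.6⁴ − 59.80⁴)/64 = 1.062×10^6 mm⁴
I = 1.062×10^6 mm⁴ = 1.062×10^-6 m⁴
Effective length L_e = K·L = 0.5 × 3.32 = 1.660 m
P_cr = π²EI / L_e² = π² × 105×10⁹ × 1.062×10^-6 / 1.660² = 3.995×10^5 N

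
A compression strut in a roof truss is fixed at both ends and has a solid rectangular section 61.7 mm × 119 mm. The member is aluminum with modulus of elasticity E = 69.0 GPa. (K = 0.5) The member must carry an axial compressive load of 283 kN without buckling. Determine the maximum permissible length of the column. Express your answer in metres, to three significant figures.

L_max ≈ 4.74 m

Buckling occurs about the weak axis: I_min = h·b³/12 with b = 61.7 mm (the shorter side).
I_min = 119×61.7³/12 = 2.329×10^6 mm⁴
I = 2.329×10^-6 m⁴
At the buckling limit P_cr = P = 2.830×10^5 N
From P_cr = π²EI/(K·L)²:  L = (1/K)·√(π²EI/P_cr) = (1/0.5)·√(π²×6.90×10^10×2.329×10^-6/2.830×10^5)
L = 4.74 m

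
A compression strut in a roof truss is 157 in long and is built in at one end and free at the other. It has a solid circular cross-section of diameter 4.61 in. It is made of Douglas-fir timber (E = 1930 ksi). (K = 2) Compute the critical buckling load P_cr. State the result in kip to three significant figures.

P_cr ≈ 4.28 kip

I = πd⁴/64 = π×4.61⁴/64 = 22.17 in⁴
Effective length L_e = K·L = 2 × 157 = 314.0 in
P_cr = π²EI / L_e² = π² × 1930×10³ × 22.17 / 314.0² = 4.283×10^3 lb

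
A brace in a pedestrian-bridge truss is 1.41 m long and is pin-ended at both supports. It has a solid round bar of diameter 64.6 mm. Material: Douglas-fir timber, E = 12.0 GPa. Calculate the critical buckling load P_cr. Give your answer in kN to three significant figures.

I = πd⁴/64 = π×64.6⁴/64 = 8.549×10^5 mm⁴
I = 8.549×10^5 mm⁴ = 8.549×10^-7 m⁴
Effective length L_e = K·L = 1 × 1.41 = 1.410 m
P_cr = π²EI / L_e² = π² × 12.0×10⁹ × 8.549×10^-7 / 1.410² = 5.093×10^4 N

P_cr ≈ 50.9 kN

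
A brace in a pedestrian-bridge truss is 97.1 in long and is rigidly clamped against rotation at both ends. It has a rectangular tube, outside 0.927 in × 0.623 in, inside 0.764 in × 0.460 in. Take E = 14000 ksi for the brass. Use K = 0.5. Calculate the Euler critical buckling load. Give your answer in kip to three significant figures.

P_cr ≈ 0.732 kip

Weak-axis I_min = (h_o·b_o³ − h_i·b_i³)/12 with b_o = 0.623, b_i = 0.4600 in (shorter outer/inner sides).
I_min = (0.927×0.623³ − 0.7640×0.4600³)/12 = 1.248×10^-2 in⁴
Effective length L_e = K·L = 0.5 × 97.1 = 48.55 in
P_cr = π²EI / L_e² = π² × 14000×10³ × 1.248×10^-2 / 48.55² = 731.7 lb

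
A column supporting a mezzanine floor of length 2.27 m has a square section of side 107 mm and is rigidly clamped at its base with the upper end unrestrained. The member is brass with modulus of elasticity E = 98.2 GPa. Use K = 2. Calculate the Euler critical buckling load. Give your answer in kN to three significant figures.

I = a⁴/12 = 107⁴/12 = 1.092×10^7 mm⁴
I = 1.092×10^7 mm⁴ = 1.092×10^-5 m⁴
Effective length L_e = K·L = 2 × 2.27 = 4.540 m
P_cr = π²EI / L_e² = π² × 98.2×10⁹ × 1.092×10^-5 / 4.540² = 5.136×10^5 N

P_cr ≈ 514 kN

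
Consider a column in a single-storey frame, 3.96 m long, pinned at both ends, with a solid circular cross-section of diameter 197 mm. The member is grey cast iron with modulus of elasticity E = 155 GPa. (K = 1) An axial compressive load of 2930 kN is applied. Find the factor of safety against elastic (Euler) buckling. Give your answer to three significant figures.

n ≈ 2.46

I = πd⁴/64 = π×197⁴/64 = 7.393×10^7 mm⁴
I = 7.393×10^7 mm⁴ = 7.393×10^-5 m⁴
Effective length L_e = K·L = 1 × 3.96 = 3.960 m
P_cr = π²EI / L_e² = π² × 155×10⁹ × 7.393×10^-5 / 3.960² = 7.212×10^6 N
Factor of safety n = P_cr / P = 7212.3 / 2930 = 2.46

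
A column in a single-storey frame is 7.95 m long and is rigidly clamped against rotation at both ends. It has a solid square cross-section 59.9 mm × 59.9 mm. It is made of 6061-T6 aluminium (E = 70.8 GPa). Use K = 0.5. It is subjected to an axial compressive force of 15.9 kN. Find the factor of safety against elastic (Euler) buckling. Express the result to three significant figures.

I = a⁴/12 = 59.9⁴/12 = 1.073×10^6 mm⁴
I = 1.073×10^6 mm⁴ = 1.073×10^-6 m⁴
Effective length L_e = K·L = 0.5 × 7.95 = 3.975 m
P_cr = π²EI / L_e² = π² × 70.8×10⁹ × 1.073×10^-6 / 3.975² = 4.744×10^4 N
Factor of safety n = P_cr / P = 47.444 / 15.9 = 2.98

n ≈ 2.98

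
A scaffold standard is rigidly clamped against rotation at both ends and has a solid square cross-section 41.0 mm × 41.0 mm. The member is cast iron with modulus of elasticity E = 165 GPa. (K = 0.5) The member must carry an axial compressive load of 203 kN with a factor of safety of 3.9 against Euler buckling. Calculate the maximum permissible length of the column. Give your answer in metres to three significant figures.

L_max ≈ 1.39 m

I = a⁴/12 = 41.0⁴/12 = 2.355×10^5 mm⁴
I = 2.355×10^-7 m⁴
Required critical load P_cr = n·P = 3.9 × 203 = 791.7 kN = 7.917×10^5 N
From P_cr = π²EI/(K·L)²:  L = (1/K)·√(π²EI/P_cr) = (1/0.5)·√(π²×1.65×10^11×2.355×10^-7/7.917×10^5)
L = 1.39 m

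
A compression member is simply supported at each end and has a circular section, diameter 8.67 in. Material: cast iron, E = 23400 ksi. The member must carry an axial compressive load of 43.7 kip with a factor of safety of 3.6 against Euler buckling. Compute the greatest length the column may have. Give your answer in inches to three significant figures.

I = πd⁴/64 = π×8.67⁴/64 = 277.4 in⁴
Required critical load P_cr = n·P = 3.6 × 43.7 = 157.3 kip = 1.573×10^5 lb
From P_cr = π²EI/(K·L)²:  L = (1/K)·√(π²EI/P_cr) = (1/1)·√(π²×2.34×10^7×277.4/1.573×10^5)
L = 638 in

L_max ≈ 638 in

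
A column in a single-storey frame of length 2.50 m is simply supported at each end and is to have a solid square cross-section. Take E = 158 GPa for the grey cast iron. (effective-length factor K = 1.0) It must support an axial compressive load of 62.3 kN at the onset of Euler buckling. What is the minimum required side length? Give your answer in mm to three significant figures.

L_e = K·L = 1 × 2.50 = 2.500 m
Required I = P_cr·L_e²/(π²E) = 6.230×10^4 × 2.500² / (π² × 1.58×10^11) = 2.497×10^-7 m⁴
I_req = 2.497×10^5 mm⁴
Solid square: I = a⁴/12  ⇒  a = (12I)^(1/4) = (12×2.497×10^5)^(1/4) = 41.6 mm

a ≈ 41.6 mm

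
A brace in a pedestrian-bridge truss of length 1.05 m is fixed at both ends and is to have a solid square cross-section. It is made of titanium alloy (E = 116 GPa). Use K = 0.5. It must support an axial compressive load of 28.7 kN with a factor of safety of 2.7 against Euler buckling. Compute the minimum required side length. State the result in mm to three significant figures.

a ≈ 21.8 mm

Required P_cr = n·P = 2.7 × 28.7 = 77.49 kN
L_e = K·L = 0.5 × 1.05 = 0.5250 m
Required I = P_cr·L_e²/(π²E) = 7.749×10^4 × 0.5250² / (π² × 1.16×10^11) = 1.866×10^-8 m⁴
I_req = 1.866×10^4 mm⁴
Solid square: I = a⁴/12  ⇒  a = (12I)^(1/4) = (12×1.866×10^4)^(1/4) = 21.8 mm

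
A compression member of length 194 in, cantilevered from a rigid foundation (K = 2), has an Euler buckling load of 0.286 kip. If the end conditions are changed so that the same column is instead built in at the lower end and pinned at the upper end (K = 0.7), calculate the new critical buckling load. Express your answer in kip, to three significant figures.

P_cr ∝ 1/K², so P_cr,new = P_cr,old × (K_old/K_new)² = 0.286 × (2/0.7)²
= 0.286 × 8.163 = 2.33 kip

P_cr ≈ 2.33 kip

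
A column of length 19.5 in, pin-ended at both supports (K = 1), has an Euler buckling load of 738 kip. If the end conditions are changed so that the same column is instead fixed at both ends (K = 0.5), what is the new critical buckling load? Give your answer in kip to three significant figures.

P_cr ∝ 1/K², so P_cr,new = P_cr,old × (K_old/K_new)² = 738 × (1/0.5)²
= 738 × 4.000 = 2950 kip

P_cr ≈ 2950 kip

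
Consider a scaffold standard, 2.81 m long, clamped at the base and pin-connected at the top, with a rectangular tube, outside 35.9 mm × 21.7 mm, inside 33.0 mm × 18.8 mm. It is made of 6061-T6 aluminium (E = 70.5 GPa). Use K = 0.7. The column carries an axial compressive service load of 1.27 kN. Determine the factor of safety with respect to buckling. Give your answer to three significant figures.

n ≈ 1.74

Weak-axis I_min = (h_o·b_o³ − h_i·b_i³)/12 with b_o = 21.7, b_i = 18.80 mm (shorter outer/inner sides).
I_min = (35.9×21.7³ − 33.00×18.80³)/12 = 1.230×10^4 mm⁴
I = 1.230×10^4 mm⁴ = 1.230×10^-8 m⁴
Effective length L_e = K·L = 0.7 × 2.81 = 1.967 m
P_cr = π²EI / L_e² = π² × 70.5×10⁹ × 1.230×10^-8 / 1.967² = 2.211×10^3 N
Factor of safety n = P_cr / P = 2.2115 / 1.27 = 1.74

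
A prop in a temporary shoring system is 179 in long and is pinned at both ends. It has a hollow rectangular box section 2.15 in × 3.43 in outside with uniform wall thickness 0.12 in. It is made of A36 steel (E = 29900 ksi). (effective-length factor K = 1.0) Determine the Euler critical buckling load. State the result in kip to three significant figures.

P_cr ≈ 9.10 kip

Inner dimensions: h_i = 3.43 − 2×0.12 = 3.190 in, b_i = 2.15 − 2×0.12 = 1.910 in
Weak-axis I_min = (h_o·b_o³ − h_i·b_i³)/12 with b_o = 2.15, b_i = 1.910 in (shorter outer/inner sides).
I_min = (3.43×2.15³ − 3.190×1.910³)/12 = 0.9884 in⁴
Effective length L_e = K·L = 1 × 179 = 179.0 in
P_cr = π²EI / L_e² = π² × 29900×10³ × 0.9884 / 179.0² = 9.104×10^3 lb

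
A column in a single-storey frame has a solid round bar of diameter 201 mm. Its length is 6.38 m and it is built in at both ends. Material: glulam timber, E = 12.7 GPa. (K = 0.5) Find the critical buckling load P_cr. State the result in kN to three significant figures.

I = πd⁴/64 = π×201⁴/64 = 8.012×10^7 mm⁴
I = 8.012×10^7 mm⁴ = 8.012×10^-5 m⁴
Effective length L_e = K·L = 0.5 × 6.38 = 3.190 m
P_cr = π²EI / L_e² = π² × 12.7×10⁹ × 8.012×10^-5 / 3.190² = 9.869×10^5 N

P_cr ≈ 987 kN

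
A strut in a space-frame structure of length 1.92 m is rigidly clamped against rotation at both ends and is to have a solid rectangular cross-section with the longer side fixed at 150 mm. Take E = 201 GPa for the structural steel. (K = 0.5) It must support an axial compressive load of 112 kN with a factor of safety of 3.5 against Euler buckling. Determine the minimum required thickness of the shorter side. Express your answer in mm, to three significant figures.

Required P_cr = n·P = 3.5 × 112 = 392.0 kN
L_e = K·L = 0.5 × 1.92 = 0.9600 m
Required I = P_cr·L_e²/(π²E) = 3.920×10^5 × 0.9600² / (π² × 2.01×10^11) = 1.821×10^-7 m⁴
I_req = 1.821×10^5 mm⁴
Rectangle, weak axis: I_min = h·b³/12 with h = 150 mm fixed  ⇒  b = (12I/h)^(1/3) = 24.4 mm

b ≈ 24.4 mm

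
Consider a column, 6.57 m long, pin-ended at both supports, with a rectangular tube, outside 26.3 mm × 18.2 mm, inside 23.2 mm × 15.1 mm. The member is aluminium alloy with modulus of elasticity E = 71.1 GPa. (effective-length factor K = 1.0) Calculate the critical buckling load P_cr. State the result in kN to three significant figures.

Weak-axis I_min = (h_o·b_o³ − h_i·b_i³)/12 with b_o = 18.2, b_i = 15.10 mm (shorter outer/inner sides).
I_min = (26.3×18.2³ − 23.20×15.10³)/12 = 6.556×10^3 mm⁴
I = 6.556×10^3 mm⁴ = 6.556×10^-9 m⁴
Effective length L_e = K·L = 1 × 6.57 = 6.570 m
P_cr = π²EI / L_e² = π² × 71.1×10⁹ × 6.556×10^-9 / 6.570² = 106.6 N

P_cr ≈ 0.107 kN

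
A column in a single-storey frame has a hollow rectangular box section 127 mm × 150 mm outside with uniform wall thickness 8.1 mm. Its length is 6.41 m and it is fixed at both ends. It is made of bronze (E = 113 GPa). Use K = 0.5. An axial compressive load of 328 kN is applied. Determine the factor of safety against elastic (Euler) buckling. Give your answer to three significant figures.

Inner dimensions: h_i = 150 − 2×8.1 = 133.8 mm, b_i = 127 − 2×8.1 = 110.8 mm
Weak-axis I_min = (h_o·b_o³ − h_i·b_i³)/12 with b_o = 127, b_i = 110.8 mm (shorter outer/inner sides).
I_min = (150×127³ − 133.8×110.8³)/12 = 1.044×10^7 mm⁴
I = 1.044×10^7 mm⁴ = 1.044×10^-5 m⁴
Effective length L_e = K·L = 0.5 × 6.41 = 3.205 m
P_cr = π²EI / L_e² = π² × 113×10⁹ × 1.044×10^-5 / 3.205² = 1.133×10^6 N
Factor of safety n = P_cr / P = 1133.3 / 328 = 3.46

n ≈ 3.46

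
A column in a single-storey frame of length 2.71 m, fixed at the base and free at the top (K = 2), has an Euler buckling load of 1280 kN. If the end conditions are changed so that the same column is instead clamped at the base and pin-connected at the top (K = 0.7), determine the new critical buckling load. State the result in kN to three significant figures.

P_cr ≈ 10400 kN

P_cr ∝ 1/K², so P_cr,new = P_cr,old × (K_old/K_new)² = 1280 × (2/0.7)²
= 1280 × 8.163 = 10400 kN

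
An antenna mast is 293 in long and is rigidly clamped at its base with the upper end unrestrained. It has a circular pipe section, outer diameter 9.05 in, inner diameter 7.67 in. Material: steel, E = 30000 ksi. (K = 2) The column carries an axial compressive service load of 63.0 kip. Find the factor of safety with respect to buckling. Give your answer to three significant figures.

n ≈ 2.18

d_o = 9.05 in, d_i = 7.67 in
I = π(d_o⁴ − d_i⁴)/64 = π(9.05⁴ − 7.670⁴)/64 = 159.4 in⁴
Effective length L_e = K·L = 2 × 293 = 586.0 in
P_cr = π²EI / L_e² = π² × 30000×10³ × 159.4 / 586.0² = 1.374×10^5 lb
Factor of safety n = P_cr / P = 137.44 / 63.0 = 2.18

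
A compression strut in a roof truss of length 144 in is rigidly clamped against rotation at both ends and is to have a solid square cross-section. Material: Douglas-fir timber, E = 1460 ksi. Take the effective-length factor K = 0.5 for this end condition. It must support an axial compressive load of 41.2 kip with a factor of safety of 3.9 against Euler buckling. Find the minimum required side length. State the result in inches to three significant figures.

a ≈ 5.13 in

Required P_cr = n·P = 3.9 × 41.2 = 160.7 kip
L_e = K·L = 0.5 × 144 = 72.00 in
Required I = P_cr·L_e²/(π²E) = 1.607×10^5 × 72.00² / (π² × 1.46×10^6) = 57.81 in⁴
Solid square: I = a⁴/12  ⇒  a = (12I)^(1/4) = (12×57.81)^(1/4) = 5.13 in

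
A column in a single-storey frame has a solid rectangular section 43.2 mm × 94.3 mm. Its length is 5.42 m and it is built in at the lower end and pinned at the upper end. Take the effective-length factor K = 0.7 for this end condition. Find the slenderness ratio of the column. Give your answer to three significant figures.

Buckling occurs about the weak axis: I_min = h·b³/12 with b = 43.2 mm (the shorter side).
I_min = 94.3×43.2³/12 = 6.336×10^5 mm⁴
A = 4.074×10^3 mm²;  r_min = √(I/A) = √(6.336×10^5/4.074×10^3) = 12.47 mm
L_e = K·L = 0.7 × 5.42 m = 3.794 m = 3794.0 mm
λ = L_e / r_min = 3794.0 / 12.47 = 304

λ ≈ 304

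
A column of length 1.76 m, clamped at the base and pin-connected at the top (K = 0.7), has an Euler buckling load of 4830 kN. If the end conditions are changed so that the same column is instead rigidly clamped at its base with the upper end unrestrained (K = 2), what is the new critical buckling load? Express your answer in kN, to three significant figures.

P_cr ∝ 1/K², so P_cr,new = P_cr,old × (K_old/K_new)² = 4830 × (0.7/2)²
= 4830 × 0.1225 = 592 kN

P_cr ≈ 592 kN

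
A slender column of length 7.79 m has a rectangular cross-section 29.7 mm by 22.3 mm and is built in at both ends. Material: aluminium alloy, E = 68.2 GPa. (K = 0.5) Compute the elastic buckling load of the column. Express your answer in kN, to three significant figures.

Buckling occurs about the weak axis: I_min = h·b³/12 with b = 22.3 mm (the shorter side).
I_min = 29.7×22.3³/12 = 2.745×10^4 mm⁴
I = 2.745×10^4 mm⁴ = 2.745×10^-8 m⁴
Effective length L_e = K·L = 0.5 × 7.79 = 3.895 m
P_cr = π²EI / L_e² = π² × 68.2×10⁹ × 2.745×10^-8 / 3.895² = 1.218×10^3 N

P_cr ≈ 1.22 kN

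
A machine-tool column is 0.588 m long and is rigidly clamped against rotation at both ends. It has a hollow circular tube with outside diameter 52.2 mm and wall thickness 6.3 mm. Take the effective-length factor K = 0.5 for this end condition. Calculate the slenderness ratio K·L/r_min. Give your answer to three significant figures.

λ ≈ 17.9

Inner diameter d_i = 52.2 − 2×6.3 = 39.60 mm
I = π(d_o⁴ − d_i⁴)/64 = π(52.2⁴ − 39.60⁴)/64 = 2.437×10^5 mm⁴
A = 908.5 mm²;  r_min = √(I/A) = √(2.437×10^5/908.5) = 16.38 mm
L_e = K·L = 0.5 × 0.588 m = 0.2940 m = 294.00 mm
λ = L_e / r_min = 294.00 / 16.38 = 17.9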